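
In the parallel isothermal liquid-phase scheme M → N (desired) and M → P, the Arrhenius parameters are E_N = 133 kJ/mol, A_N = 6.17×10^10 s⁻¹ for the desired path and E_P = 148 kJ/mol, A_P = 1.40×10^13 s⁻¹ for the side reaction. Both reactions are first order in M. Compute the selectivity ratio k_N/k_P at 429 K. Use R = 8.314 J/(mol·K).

0.296

Since both paths have the same order in M, the concentration cancels and S_{N/P} = k_N/k_P = (A_N/A_P)·exp[(E_P−E_N)/(RT)].
(E_P−E_N)/(RT) = (148−133)×10³/(8.314×429) = 15000/3567 = 4.206.
k_N/k_P = (6.17×10^10/1.40×10^13)·exp(4.206) = 0.004407 × 67.06 = 0.296.
Since E_N < E_P, lowering the temperature improves selectivity toward N.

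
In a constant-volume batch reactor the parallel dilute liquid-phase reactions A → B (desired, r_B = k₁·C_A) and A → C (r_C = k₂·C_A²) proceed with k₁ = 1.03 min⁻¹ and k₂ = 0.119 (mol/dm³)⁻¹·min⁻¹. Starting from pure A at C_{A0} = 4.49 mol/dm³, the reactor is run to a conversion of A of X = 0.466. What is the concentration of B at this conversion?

1.50 mol/dm³

C_A = C_{A0}(1−X) = 2.398 mol/dm³.
Along a PFR/batch, dC_B/dC_A = −r_B/(r_B+r_C) = −k₁/(k₁+k₂·C_A).
Integrating from C_{A0} to C_A: C_B = (1.03/0.119)·ln[(1.03+0.119·4.49)/(1.03+0.119·2.40)] = 8.655·ln(1.564/1.315) = 1.501 mol/dm³.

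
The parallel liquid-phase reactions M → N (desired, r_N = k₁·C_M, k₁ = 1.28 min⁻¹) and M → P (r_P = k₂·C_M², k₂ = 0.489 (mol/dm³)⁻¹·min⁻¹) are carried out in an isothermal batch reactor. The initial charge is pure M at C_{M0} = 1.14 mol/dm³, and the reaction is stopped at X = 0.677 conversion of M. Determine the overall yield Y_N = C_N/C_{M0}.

C_M = C_{M0}(1−X) = 0.3682 mol/dm³.
Along a PFR/batch, dC_N/dC_M = −r_N/(r_N+r_P) = −k₁/(k₁+k₂·C_M).
Integrating from C_{M0} to C_M: C_N = (1.28/0.489)·ln[(1.28+0.489·1.14)/(1.28+0.489·0.368)] = 2.618·ln(1.837/1.460) = 0.6018 mol/dm³.
Y_N = C_N/C_{M0} = 0.6018/1.14 = 0.528.

0.528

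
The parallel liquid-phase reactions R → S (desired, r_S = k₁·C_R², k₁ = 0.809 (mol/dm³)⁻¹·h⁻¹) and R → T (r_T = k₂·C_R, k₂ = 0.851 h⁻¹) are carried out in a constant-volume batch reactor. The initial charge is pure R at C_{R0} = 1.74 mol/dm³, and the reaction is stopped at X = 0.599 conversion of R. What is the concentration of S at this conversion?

C_R = C_{R0}(1−X) = 0.6977 mol/dm³.
Along a PFR/batch, dC_T/dC_R = −r_T/(r_S+r_T) = −k₂/(k₂+k₁·C_R).
Integrating from C_{R0} to C_R: C_T = (0.851/0.809)·ln[(0.851+0.809·1.74)/(0.851+0.809·0.698)] = 1.052·ln(2.259/1.415) = 0.4916 mol/dm³.
Then C_S = (C_{R0}−C_R) − C_T = 1.042 − 0.4916 = 0.5507 mol/dm³.

0.551 mol/dm³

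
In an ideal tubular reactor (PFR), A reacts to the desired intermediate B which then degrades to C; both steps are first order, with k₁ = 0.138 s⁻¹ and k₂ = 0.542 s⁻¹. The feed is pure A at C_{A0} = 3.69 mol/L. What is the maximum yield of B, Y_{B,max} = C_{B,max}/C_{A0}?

0.160

For a first-order series the maximum intermediate yield is C_{B,max}/C_{A0} = (k₁/k₂)^[k₂/(k₂−k₁)].
= (0.138/0.542)^(0.542/(0.542−0.138)) = (0.2546)^(1.342) = 0.1596.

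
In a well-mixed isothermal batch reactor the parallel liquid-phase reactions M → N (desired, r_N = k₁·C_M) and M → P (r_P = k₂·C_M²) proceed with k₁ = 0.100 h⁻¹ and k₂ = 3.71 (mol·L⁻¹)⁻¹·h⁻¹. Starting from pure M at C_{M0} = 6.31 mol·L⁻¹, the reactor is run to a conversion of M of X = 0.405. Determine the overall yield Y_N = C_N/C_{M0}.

C_M = C_{M0}(1−X) = 3.754 mol·L⁻¹.
Along a PFR/batch, dC_N/dC_M = −r_N/(r_N+r_P) = −k₁/(k₁+k₂·C_M).
Integrating from C_{M0} to C_M: C_N = (0.100/3.71)·ln[(0.100+3.71·6.31)/(0.100+3.71·3.75)] = 0.02695·ln(23.51/14.03) = 0.01392 mol·L⁻¹.
Y_N = C_N/C_{M0} = 0.01392/6.31 = 0.00221.

0.00221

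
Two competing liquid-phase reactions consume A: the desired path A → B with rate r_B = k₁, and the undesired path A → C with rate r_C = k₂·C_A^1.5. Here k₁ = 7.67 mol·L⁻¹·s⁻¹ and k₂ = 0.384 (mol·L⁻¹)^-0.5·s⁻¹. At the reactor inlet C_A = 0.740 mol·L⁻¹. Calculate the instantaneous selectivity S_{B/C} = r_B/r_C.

31.4

S_{B/C} = r_B/r_C = (k₁)/(k₂·C_A^1.5) = (k₁/k₂)·C_A^-1.5.
= (7.67) / (0.384×0.7400^1.5) = 7.670/0.2444 = 31.4.
The undesired path is higher order in A, so low C_A (CSTR or dilute feed) favours B.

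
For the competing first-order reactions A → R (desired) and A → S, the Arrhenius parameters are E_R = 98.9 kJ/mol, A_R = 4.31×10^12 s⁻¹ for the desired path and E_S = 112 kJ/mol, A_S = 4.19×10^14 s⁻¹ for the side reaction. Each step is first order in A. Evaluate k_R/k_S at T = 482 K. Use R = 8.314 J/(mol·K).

0.270

Since both paths have the same order in A, the concentration cancels and S_{R/S} = k_R/k_S = (A_R/A_S)·exp[(E_S−E_R)/(RT)].
(E_S−E_R)/(RT) = (112−98.9)×10³/(8.314×482) = 13100/4007 = 3.269.
k_R/k_S = (4.31×10^12/4.19×10^14)·exp(3.269) = 0.01029 × 26.28 = 0.270.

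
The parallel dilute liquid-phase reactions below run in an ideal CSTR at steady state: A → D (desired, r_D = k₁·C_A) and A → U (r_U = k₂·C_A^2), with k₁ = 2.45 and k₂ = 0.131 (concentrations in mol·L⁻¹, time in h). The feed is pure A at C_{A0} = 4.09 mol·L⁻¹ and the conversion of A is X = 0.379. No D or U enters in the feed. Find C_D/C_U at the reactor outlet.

7.36

Exit C_A = C_{A0}(1−X) = 4.09×0.621 = 2.540 mol·L⁻¹.
In a CSTR the entire volume is at exit conditions, so r_D = 2.45×2.540 = 6.223 and r_U = 0.131×2.540^2 = 0.8451.
Overall selectivity = C_D/C_U = r_Dτ/(r_Uτ) = r_D/r_U = 7.36.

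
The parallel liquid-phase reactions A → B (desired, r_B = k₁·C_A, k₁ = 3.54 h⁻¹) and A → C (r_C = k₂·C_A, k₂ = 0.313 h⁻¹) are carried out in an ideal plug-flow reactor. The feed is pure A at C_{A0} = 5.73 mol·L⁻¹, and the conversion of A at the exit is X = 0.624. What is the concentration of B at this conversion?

3.29 mol·L⁻¹

C_A = C_{A0}(1−X) = 2.154 mol·L⁻¹.
Both paths are first order in A, so the instantaneous fraction to B is constant: dC_B/d(−C_A) = k₁/(k₁+k₂) = 0.9188.
C_B = 0.9188·(C_{A0}−C_A) = 0.9188×3.576 = 3.29 mol·L⁻¹.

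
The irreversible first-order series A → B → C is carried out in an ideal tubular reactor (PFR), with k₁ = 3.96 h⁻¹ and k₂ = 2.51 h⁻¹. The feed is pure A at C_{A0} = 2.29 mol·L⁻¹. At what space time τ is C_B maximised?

For first-order series the maximum of C_B occurs at τ_opt = ln(k₂/k₁)/(k₂−k₁).
= ln(2.51/3.96)/(2.51−3.96) = ln(0.6338)/-1.450 = -0.4560/-1.450 = 0.314 h.

0.314 h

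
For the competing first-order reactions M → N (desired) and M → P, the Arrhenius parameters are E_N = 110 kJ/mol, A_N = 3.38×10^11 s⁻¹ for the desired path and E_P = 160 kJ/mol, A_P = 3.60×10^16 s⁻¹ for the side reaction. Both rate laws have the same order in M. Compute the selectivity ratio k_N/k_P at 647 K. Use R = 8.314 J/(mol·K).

0.102

k_N/k_P = (A_N/A_P)·exp[−(E_N−E_P)/(RT)] = (A_N/A_P)·exp[(E_P−E_N)/(RT)].
(E_P−E_N)/(RT) = (160−110)×10³/(8.314×647) = 50000/5379 = 9.295.
k_N/k_P = (3.38×10^11/3.60×10^16)·exp(9.295) = 9.389×10^-6 × 10885 = 0.102.
Since E_N < E_P, lowering the temperature improves selectivity toward N.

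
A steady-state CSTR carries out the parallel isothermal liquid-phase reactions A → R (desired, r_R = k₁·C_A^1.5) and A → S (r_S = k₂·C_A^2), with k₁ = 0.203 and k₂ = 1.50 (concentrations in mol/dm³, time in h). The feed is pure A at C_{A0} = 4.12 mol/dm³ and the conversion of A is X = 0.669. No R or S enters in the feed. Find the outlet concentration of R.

0.286 mol/dm³

Exit C_A = C_{A0}(1−X) = 4.12×0.331 = 1.364 mol/dm³.
Rates in a CSTR are evaluated at the outlet concentration: r_R = 0.203×1.364^1.5 = 0.3233, r_S = 1.50×1.364^2 = 2.790.
Fraction of consumed A going to R: r_R/(r_R+r_S) = 0.1039.
C_R = 0.1039·C_{A0}·X = 0.1039×4.12×0.669 = 0.286 mol/dm³.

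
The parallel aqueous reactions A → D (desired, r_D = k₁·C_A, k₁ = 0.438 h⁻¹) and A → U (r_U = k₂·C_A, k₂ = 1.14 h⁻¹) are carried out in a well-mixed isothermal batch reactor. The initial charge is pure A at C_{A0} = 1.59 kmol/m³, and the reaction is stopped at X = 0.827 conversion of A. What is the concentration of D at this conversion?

0.365 kmol/m³

C_A = C_{A0}(1−X) = 0.2751 kmol/m³.
Both paths are first order in A, so the instantaneous fraction to D is constant: dC_D/d(−C_A) = k₁/(k₁+k₂) = 0.2776.
C_D = 0.2776·(C_{A0}−C_A) = 0.2776×1.315 = 0.365 kmol/m³.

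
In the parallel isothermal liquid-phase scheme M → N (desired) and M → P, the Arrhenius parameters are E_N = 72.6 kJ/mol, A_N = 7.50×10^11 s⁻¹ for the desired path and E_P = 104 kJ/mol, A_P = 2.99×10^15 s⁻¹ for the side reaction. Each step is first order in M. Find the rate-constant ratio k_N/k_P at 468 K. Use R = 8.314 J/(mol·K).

0.802

k_N/k_P = (A_N/A_P)·exp[−(E_N−E_P)/(RT)] = (A_N/A_P)·exp[(E_P−E_N)/(RT)].
(E_P−E_N)/(RT) = (104−72.6)×10³/(8.314×468) = 31400/3891 = 8.070.
k_N/k_P = (7.50×10^11/2.99×10^15)·exp(8.070) = 2.508×10^-4 × 3197 = 0.802.
Since E_N < E_P, lowering the temperature improves selectivity toward N.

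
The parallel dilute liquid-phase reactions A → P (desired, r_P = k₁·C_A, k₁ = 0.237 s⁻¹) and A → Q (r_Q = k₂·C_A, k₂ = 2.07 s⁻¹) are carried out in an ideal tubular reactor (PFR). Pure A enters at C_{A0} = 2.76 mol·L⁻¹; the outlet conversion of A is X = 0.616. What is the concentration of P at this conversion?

C_A = C_{A0}(1−X) = 1.060 mol·L⁻¹.
Both paths are first order in A, so the instantaneous fraction to P is constant: dC_P/d(−C_A) = k₁/(k₁+k₂) = 0.1027.
C_P = 0.1027·(C_{A0}−C_A) = 0.1027×1.700 = 0.175 mol·L⁻¹.

0.175 mol·L⁻¹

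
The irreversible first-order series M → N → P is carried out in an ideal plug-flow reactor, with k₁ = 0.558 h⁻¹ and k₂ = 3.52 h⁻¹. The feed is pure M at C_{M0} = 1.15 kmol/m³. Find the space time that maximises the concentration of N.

0.622 h

For first-order series the maximum of C_N occurs at τ_opt = ln(k₂/k₁)/(k₂−k₁).
= ln(3.52/0.558)/(3.52−0.558) = ln(6.308)/2.962 = 1.842/2.962 = 0.622 h.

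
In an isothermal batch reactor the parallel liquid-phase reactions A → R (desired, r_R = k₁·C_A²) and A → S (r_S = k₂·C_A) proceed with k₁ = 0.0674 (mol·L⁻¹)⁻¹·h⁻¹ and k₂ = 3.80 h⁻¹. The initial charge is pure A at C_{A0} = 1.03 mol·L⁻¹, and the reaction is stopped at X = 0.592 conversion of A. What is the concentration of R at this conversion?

C_A = C_{A0}(1−X) = 0.4202 mol·L⁻¹.
Along a PFR/batch, dC_S/dC_A = −r_S/(r_R+r_S) = −k₂/(k₂+k₁·C_A).
Integrating from C_{A0} to C_A: C_S = (3.80/0.0674)·ln[(3.80+0.0674·1.03)/(3.80+0.0674·0.420)] = 56.38·ln(3.869/3.828) = 0.6020 mol·L⁻¹.
Then C_R = (C_{A0}−C_A) − C_S = 0.6098 − 0.6020 = 0.007737 mol·L⁻¹.

0.00774 mol·L⁻¹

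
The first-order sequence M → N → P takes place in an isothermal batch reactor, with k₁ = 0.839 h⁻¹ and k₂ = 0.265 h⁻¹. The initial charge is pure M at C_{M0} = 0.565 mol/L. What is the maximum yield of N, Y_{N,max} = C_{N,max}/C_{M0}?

0.587

For a first-order series the maximum intermediate yield is C_{N,max}/C_{M0} = (k₁/k₂)^[k₂/(k₂−k₁)].
= (0.839/0.265)^(0.265/(0.265−0.839)) = (3.166)^(-0.4617) = 0.5874.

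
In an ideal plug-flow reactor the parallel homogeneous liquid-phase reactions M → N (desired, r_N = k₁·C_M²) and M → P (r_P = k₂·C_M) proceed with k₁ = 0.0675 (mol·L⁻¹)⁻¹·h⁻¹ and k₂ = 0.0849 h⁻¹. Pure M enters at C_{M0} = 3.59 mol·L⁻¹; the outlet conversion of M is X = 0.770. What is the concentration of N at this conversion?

1.70 mol·L⁻¹

C_M = C_{M0}(1−X) = 0.8257 mol·L⁻¹.
Along a PFR/batch, dC_P/dC_M = −r_P/(r_N+r_P) = −k₂/(k₂+k₁·C_M).
Integrating from C_{M0} to C_M: C_P = (0.0849/0.0675)·ln[(0.0849+0.0675·3.59)/(0.0849+0.0675·0.826)] = 1.258·ln(0.3272/0.1406) = 1.062 mol·L⁻¹.
Then C_N = (C_{M0}−C_M) − C_P = 2.764 − 1.062 = 1.702 mol·L⁻¹.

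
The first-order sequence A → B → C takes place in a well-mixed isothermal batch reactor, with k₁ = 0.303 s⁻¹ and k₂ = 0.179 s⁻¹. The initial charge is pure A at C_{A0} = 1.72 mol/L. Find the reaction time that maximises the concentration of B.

For first-order series the maximum of C_B occurs at t_opt = ln(k₂/k₁)/(k₂−k₁).
= ln(0.179/0.303)/(0.179−0.303) = ln(0.5908)/-0.1240 = -0.5263/-0.1240 = 4.24 s.

4.24 s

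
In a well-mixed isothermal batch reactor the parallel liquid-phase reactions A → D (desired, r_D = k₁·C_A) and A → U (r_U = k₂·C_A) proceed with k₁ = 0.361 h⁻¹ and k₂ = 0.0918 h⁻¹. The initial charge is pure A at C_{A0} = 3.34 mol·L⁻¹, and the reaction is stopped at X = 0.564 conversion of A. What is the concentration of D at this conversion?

1.50 mol·L⁻¹

C_A = C_{A0}(1−X) = 1.456 mol·L⁻¹.
Both paths are first order in A, so the instantaneous fraction to D is constant: dC_D/d(−C_A) = k₁/(k₁+k₂) = 0.7973.
C_D = 0.7973·(C_{A0}−C_A) = 0.7973×1.884 = 1.50 mol·L⁻¹.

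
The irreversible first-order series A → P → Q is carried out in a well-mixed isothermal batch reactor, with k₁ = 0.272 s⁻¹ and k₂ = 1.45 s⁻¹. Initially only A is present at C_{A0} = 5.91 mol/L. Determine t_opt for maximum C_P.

1.42 s

The intermediate peaks when r₁ = r₂, i.e. k₁e^(−k₁t) = k₂e^(−k₂t), giving t_opt = ln(k₂/k₁)/(k₂−k₁).
= ln(1.45/0.272)/(1.45−0.272) = ln(5.331)/1.178 = 1.674/1.178 = 1.42 s.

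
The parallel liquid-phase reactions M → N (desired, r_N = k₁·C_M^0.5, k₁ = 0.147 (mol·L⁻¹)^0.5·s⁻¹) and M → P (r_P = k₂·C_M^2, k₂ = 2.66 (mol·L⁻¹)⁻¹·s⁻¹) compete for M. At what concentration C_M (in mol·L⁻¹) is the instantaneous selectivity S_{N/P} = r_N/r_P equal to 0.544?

0.218 mol·L⁻¹

S_{N/P} = (k₁/k₂)·C_M^-1.5 ⇒ C_M = (S·k₂/k₁)^(1/(-1.5)).
= (0.544×2.66/0.147)^(-0.6667) = (9.844)^(-0.6667) = 0.218 mol·L⁻¹.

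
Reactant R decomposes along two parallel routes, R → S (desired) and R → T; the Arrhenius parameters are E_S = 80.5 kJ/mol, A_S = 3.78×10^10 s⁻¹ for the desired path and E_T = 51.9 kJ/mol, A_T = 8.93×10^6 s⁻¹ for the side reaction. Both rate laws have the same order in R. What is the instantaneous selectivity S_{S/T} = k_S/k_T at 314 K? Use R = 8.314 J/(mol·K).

k_S/k_T = (A_S/A_T)·exp[−(E_S−E_T)/(RT)] = (A_S/A_T)·exp[(E_T−E_S)/(RT)].
(E_T−E_S)/(RT) = (51.9−80.5)×10³/(8.314×314) = -28600/2611 = -10.96.
k_S/k_T = (3.78×10^10/8.93×10^6)·exp(-10.96) = 4233 × 1.746×10^-5 = 0.0739.
Since E_S > E_T, raising the temperature improves selectivity toward S.

0.0739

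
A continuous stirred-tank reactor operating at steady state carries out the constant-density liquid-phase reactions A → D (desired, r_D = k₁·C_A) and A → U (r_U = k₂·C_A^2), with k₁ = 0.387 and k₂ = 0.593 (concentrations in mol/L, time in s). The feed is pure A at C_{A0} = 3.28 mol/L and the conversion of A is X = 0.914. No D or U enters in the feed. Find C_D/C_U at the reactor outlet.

Exit C_A = C_{A0}(1−X) = 3.28×0.0860 = 0.2821 mol/L.
Rates in a CSTR are evaluated at the outlet concentration: r_D = 0.387×0.2821 = 0.1092, r_U = 0.593×0.2821^2 = 0.04718.
Overall selectivity = C_D/C_U = r_Dτ/(r_Uτ) = r_D/r_U = 2.31.

2.31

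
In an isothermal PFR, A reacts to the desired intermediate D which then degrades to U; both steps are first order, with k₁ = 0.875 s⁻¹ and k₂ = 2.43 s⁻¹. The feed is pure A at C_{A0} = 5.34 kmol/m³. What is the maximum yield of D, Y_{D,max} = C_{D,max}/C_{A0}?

0.203

At the optimum, C_{D,max}/C_{A0} = (k₁/k₂)^[k₂/(k₂−k₁)].
= (0.875/2.43)^(2.43/(2.43−0.875)) = (0.3601)^(1.563) = 0.2027.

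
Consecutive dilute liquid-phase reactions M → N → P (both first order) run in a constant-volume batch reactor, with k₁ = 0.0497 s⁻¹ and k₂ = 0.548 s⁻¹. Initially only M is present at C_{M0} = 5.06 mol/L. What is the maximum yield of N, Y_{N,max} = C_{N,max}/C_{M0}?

0.0714

For a first-order series the maximum intermediate yield is C_{N,max}/C_{M0} = (k₁/k₂)^[k₂/(k₂−k₁)].
= (0.0497/0.548)^(0.548/(0.548−0.0497)) = (0.09069)^(1.100) = 0.07138.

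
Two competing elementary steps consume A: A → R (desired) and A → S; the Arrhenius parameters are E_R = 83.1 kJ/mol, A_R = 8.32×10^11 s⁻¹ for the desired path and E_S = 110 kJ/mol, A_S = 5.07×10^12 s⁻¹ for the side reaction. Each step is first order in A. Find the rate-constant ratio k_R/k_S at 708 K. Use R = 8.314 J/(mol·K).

15.8

k_R/k_S = (A_R/A_S)·exp[−(E_R−E_S)/(RT)] = (A_R/A_S)·exp[(E_S−E_R)/(RT)].
(E_S−E_R)/(RT) = (110−83.1)×10³/(8.314×708) = 26900/5886 = 4.570.
k_R/k_S = (8.32×10^11/5.07×10^12)·exp(4.570) = 0.1641 × 96.54 = 15.8.
Since E_R < E_S, lowering the temperature improves selectivity toward R.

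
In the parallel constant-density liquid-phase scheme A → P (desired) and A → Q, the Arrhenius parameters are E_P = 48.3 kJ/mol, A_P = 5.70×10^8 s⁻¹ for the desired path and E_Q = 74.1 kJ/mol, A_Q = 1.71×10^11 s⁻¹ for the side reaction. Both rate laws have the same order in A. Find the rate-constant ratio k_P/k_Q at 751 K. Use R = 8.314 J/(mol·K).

0.208

k_P/k_Q = (A_P/A_Q)·exp[−(E_P−E_Q)/(RT)] = (A_P/A_Q)·exp[(E_Q−E_P)/(RT)].
(E_Q−E_P)/(RT) = (74.1−48.3)×10³/(8.314×751) = 25800/6244 = 4.132.
k_P/k_Q = (5.70×10^8/1.71×10^11)·exp(4.132) = 0.003333 × 62.31 = 0.208.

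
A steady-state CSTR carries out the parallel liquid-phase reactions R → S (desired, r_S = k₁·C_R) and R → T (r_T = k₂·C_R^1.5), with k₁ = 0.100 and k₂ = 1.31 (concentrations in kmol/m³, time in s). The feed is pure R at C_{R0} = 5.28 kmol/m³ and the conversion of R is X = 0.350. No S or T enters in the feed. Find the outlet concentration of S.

0.0731 kmol/m³

Exit C_R = C_{R0}(1−X) = 5.28×0.650 = 3.432 kmol/m³.
A CSTR operates uniformly at the exit composition, giving r_S = 0.3432 and r_T = 8.329 (each k·C_R^n at C_R = 3.432).
Fraction of consumed R going to S: r_S/(r_S+r_T) = 0.03957.
C_S = 0.03957·C_{R0}·X = 0.03957×5.28×0.350 = 0.0731 kmol/m³.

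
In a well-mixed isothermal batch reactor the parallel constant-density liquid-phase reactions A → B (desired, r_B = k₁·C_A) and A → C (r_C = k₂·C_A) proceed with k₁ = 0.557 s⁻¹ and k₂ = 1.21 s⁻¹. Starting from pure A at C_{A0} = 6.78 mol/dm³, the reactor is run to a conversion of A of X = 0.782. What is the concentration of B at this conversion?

1.67 mol/dm³

C_A = C_{A0}(1−X) = 1.478 mol/dm³.
Both paths are first order in A, so the instantaneous fraction to B is constant: dC_B/d(−C_A) = k₁/(k₁+k₂) = 0.3152.
C_B = 0.3152·(C_{A0}−C_A) = 0.3152×5.302 = 1.67 mol/dm³.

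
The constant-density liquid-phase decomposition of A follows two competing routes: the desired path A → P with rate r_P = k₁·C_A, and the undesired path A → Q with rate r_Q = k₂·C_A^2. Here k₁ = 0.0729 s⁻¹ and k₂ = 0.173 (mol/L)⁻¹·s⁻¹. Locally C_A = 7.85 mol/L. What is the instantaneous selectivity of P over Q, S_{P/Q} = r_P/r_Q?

0.0537

S_{P/Q} = r_P/r_Q = (k₁·C_A)/(k₂·C_A^2) = (k₁/k₂)·C_A⁻¹.
= (0.0729×7.850) / (0.173×7.850^2) = 0.5723/10.66 = 0.0537.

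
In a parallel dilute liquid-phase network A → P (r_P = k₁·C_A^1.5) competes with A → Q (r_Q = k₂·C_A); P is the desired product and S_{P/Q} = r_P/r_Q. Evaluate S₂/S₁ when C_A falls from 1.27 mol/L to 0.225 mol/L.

S_{P/Q} = (k₁/k₂)·C_A^0.5, so S₂/S₁ = (C_{A,2}/C_{A,1})^0.5.
= (0.225/1.27)^0.5 = (0.1772)^0.5 = 0.421.

0.421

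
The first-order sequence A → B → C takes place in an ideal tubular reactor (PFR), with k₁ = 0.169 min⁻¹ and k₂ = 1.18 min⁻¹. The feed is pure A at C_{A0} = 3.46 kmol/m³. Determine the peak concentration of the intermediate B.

For a first-order series the maximum intermediate yield is C_{B,max}/C_{A0} = (k₁/k₂)^[k₂/(k₂−k₁)].
= (0.169/1.18)^(1.18/(1.18−0.169)) = (0.1432)^(1.167) = 0.1035.
C_{B,max} = 0.1035×3.46 = 0.358 kmol/m³.

0.358 kmol/m³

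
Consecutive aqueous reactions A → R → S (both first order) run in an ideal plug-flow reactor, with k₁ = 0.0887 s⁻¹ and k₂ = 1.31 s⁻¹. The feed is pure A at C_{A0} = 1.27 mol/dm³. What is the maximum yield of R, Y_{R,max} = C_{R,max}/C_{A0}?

0.0557

For a first-order series the maximum intermediate yield is C_{R,max}/C_{A0} = (k₁/k₂)^[k₂/(k₂−k₁)].
= (0.0887/1.31)^(1.31/(1.31−0.0887)) = (0.06771)^(1.073) = 0.05568.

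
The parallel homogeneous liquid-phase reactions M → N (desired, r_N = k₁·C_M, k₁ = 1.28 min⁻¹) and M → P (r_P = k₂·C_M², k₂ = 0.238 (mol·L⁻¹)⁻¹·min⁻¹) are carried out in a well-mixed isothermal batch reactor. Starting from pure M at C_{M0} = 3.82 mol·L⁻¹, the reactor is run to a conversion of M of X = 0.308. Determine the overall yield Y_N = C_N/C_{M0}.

0.193

C_M = C_{M0}(1−X) = 2.643 mol·L⁻¹.
Along a PFR/batch, dC_N/dC_M = −r_N/(r_N+r_P) = −k₁/(k₁+k₂·C_M).
Integrating from C_{M0} to C_M: C_N = (1.28/0.238)·ln[(1.28+0.238·3.82)/(1.28+0.238·2.64)] = 5.378·ln(2.189/1.909) = 0.7361 mol·L⁻¹.
Y_N = C_N/C_{M0} = 0.7361/3.82 = 0.193.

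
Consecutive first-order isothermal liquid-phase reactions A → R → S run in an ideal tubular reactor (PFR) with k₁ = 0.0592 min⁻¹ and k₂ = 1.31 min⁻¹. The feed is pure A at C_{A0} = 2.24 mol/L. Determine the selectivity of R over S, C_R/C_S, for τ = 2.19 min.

Solving the coupled first-order balances gives C_R(τ) = [k₁/(k₂−k₁)]·C_{A0}·(e^(−k₁τ) − e^(−k₂τ)).
e^(−k₁τ) = e^(−0.0592×2.19) = e^(−0.1296) = 0.8784; e^(−k₂τ) = e^(−2.869) = 0.05676.
C_R = 0.0592×2.24/(1.31−0.0592) × (0.8784−0.05676) = 0.1060×0.8216 = 0.08711 mol/L.
C_A = C_{A0}e^(−k₁τ) = 1.968 mol/L, so C_S = C_{A0}−C_A−C_R = 0.1853 mol/L; C_R/C_S = 0.470.

0.470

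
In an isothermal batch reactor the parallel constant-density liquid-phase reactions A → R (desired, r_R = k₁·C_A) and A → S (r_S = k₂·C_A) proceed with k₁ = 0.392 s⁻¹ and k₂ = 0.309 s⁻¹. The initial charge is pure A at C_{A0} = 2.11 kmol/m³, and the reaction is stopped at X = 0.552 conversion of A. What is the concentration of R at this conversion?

0.651 kmol/m³

C_A = C_{A0}(1−X) = 0.9453 kmol/m³.
Both paths are first order in A, so the instantaneous fraction to R is constant: dC_R/d(−C_A) = k₁/(k₁+k₂) = 0.5592.
C_R = 0.5592·(C_{A0}−C_A) = 0.5592×1.165 = 0.651 kmol/m³.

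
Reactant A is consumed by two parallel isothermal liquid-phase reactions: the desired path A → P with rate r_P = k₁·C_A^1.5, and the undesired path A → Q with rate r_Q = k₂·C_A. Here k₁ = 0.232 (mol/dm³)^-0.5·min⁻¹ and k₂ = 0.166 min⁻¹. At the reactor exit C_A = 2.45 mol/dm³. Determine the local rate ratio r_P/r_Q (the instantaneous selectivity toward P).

2.19

S_{P/Q} = r_P/r_Q = (k₁·C_A^1.5)/(k₂·C_A) = (k₁/k₂)·C_A^0.5.
= (0.232×2.450^1.5) / (0.166×2.450) = 0.8897/0.4067 = 2.19.
Since the desired path is higher order in A, keeping C_A high (PFR or concentrated feed) favours P.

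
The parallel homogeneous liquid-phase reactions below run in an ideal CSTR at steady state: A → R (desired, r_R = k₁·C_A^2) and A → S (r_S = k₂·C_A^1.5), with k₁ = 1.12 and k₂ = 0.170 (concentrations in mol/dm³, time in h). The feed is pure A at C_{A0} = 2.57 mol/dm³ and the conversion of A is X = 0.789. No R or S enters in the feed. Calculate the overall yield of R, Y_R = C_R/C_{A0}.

Exit C_A = C_{A0}(1−X) = 2.57×0.211 = 0.5423 mol/dm³.
In a CSTR the entire volume is at exit conditions, so r_R = 1.12×0.5423^2 = 0.3293 and r_S = 0.170×0.5423^1.5 = 0.06788.
Fraction of consumed A going to R: r_R/(r_R+r_S) = 0.8291.
C_R = 0.8291·C_{A0}·X = 0.8291×2.57×0.789 = 1.68 mol/dm³; Y_R = C_R/C_{A0} = 0.654.

0.654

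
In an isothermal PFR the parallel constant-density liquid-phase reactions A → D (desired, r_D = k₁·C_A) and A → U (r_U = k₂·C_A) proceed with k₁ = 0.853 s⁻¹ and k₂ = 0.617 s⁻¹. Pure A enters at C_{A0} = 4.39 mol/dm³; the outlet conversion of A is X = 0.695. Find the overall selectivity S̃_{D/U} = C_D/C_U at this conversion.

1.38

C_A = C_{A0}(1−X) = 1.339 mol/dm³.
Both paths are first order in A, so the instantaneous fraction to D is constant: dC_D/d(−C_A) = k₁/(k₁+k₂) = 0.5803.
C_D = 0.5803·(C_{A0}−C_A) = 0.5803×3.051 = 1.77 mol/dm³.
C_U = (C_{A0}−C_A)−C_D = 1.281 mol/dm³; S̃_{D/U} = 1.770/1.281 = 1.38.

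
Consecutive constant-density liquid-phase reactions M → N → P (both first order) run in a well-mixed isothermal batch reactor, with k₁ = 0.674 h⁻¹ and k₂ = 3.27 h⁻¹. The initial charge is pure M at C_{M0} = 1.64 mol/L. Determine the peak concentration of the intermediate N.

Evaluating C_N at t_opt = ln(k₂/k₁)/(k₂−k₁) gives C_{N,max}/C_{M0} = (k₁/k₂)^[k₂/(k₂−k₁)].
= (0.674/3.27)^(3.27/(3.27−0.674)) = (0.2061)^(1.260) = 0.1368.
C_{N,max} = 0.1368×1.64 = 0.224 mol/L.

0.224 mol/L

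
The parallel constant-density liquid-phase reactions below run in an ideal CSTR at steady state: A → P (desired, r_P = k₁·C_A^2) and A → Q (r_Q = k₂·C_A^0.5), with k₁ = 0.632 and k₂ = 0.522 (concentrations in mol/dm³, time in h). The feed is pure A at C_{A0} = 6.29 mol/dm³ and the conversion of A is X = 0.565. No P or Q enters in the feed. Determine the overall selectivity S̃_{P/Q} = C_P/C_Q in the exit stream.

Exit C_A = C_{A0}(1−X) = 6.29×0.435 = 2.736 mol/dm³.
A CSTR operates uniformly at the exit composition, giving r_P = 4.731 and r_Q = 0.8635 (each k·C_A^n at C_A = 2.736).
Overall selectivity = C_P/C_Q = r_Pτ/(r_Qτ) = r_P/r_Q = 5.48.

5.48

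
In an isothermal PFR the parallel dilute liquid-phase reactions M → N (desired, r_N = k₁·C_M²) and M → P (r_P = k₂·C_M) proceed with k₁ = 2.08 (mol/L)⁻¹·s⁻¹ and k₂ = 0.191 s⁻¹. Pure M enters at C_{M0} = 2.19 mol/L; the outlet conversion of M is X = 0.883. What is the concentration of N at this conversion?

C_M = C_{M0}(1−X) = 0.2562 mol/L.
Along a PFR/batch, dC_P/dC_M = −r_P/(r_N+r_P) = −k₂/(k₂+k₁·C_M).
Integrating from C_{M0} to C_M: C_P = (0.191/2.08)·ln[(0.191+2.08·2.19)/(0.191+2.08·0.256)] = 0.09183·ln(4.746/0.7240) = 0.1727 mol/L.
Then C_N = (C_{M0}−C_M) − C_P = 1.934 − 0.1727 = 1.761 mol/L.

1.76 mol/L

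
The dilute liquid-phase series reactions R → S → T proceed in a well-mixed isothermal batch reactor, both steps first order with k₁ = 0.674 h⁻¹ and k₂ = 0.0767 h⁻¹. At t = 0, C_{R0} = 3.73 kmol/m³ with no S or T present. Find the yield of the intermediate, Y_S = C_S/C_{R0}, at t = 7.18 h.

The intermediate concentration in a first-order A→B→C sequence is C_S = k₁C_{R0}(e^(−k₁t) − e^(−k₂t))/(k₂−k₁).
e^(−k₁t) = e^(−0.674×7.18) = e^(−4.839) = 0.007912; e^(−k₂t) = e^(−0.5507) = 0.5765.
C_S = 0.674×3.73/(0.0767−0.674) × (0.007912−0.5765) = (-4.209)×(-0.5686) = 2.393 kmol/m³.
Y_S = C_S/C_{R0} = 2.393/3.73 = 0.642.

0.642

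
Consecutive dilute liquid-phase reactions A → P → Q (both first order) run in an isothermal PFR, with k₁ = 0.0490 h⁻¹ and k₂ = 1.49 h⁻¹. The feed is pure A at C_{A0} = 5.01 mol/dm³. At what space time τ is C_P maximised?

For first-order series the maximum of C_P occurs at τ_opt = ln(k₂/k₁)/(k₂−k₁).
= ln(1.49/0.0490)/(1.49−0.0490) = ln(30.41)/1.441 = 3.415/1.441 = 2.37 h.

2.37 h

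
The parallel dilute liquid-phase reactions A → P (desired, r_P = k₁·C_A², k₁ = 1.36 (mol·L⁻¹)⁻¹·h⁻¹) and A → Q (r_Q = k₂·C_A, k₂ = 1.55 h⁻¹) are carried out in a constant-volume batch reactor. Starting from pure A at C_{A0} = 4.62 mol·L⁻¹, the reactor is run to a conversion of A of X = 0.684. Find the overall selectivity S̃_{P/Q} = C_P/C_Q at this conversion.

C_A = C_{A0}(1−X) = 1.460 mol·L⁻¹.
Along a PFR/batch, dC_Q/dC_A = −r_Q/(r_P+r_Q) = −k₂/(k₂+k₁·C_A).
Integrating from C_{A0} to C_A: C_Q = (1.55/1.36)·ln[(1.55+1.36·4.62)/(1.55+1.36·1.46)] = 1.140·ln(7.833/3.535) = 0.9067 mol·L⁻¹.
Then C_P = (C_{A0}−C_A) − C_Q = 3.160 − 0.9067 = 2.253 mol·L⁻¹.
S̃_{P/Q} = C_P/C_Q = 2.253/0.9067 = 2.49.

2.49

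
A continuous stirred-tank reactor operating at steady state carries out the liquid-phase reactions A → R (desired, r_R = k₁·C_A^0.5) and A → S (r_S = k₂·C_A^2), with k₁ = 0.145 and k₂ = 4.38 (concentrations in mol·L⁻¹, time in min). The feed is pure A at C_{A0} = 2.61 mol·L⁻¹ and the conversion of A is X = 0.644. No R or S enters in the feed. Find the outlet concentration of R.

Exit C_A = C_{A0}(1−X) = 2.61×0.356 = 0.9292 mol·L⁻¹.
A CSTR operates uniformly at the exit composition, giving r_R = 0.1398 and r_S = 3.781 (each k·C_A^n at C_A = 0.9292).
Fraction of consumed A going to R: r_R/(r_R+r_S) = 0.03564.
C_R = 0.03564·C_{A0}·X = 0.03564×2.61×0.644 = 0.0599 mol·L⁻¹.

0.0599 mol·L⁻¹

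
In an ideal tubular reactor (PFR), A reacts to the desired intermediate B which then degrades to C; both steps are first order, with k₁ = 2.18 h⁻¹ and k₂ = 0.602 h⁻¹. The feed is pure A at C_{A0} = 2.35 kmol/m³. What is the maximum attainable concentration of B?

1.44 kmol/m³

At the optimum, C_{B,max}/C_{A0} = (k₁/k₂)^[k₂/(k₂−k₁)].
= (2.18/0.602)^(0.602/(0.602−2.18)) = (3.621)^(-0.3815) = 0.6121.
C_{B,max} = 0.6121×2.35 = 1.44 kmol/m³.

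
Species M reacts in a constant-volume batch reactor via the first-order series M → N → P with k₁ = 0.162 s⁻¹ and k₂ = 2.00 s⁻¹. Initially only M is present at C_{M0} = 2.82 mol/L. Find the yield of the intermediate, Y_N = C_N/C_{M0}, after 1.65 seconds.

For first-order series with pure M initially, C_N(t) = k₁C_{M0}/(k₂−k₁)·(e^(−k₁t) − e^(−k₂t)).
e^(−k₁t) = e^(−0.162×1.65) = e^(−0.2673) = 0.7654; e^(−k₂t) = e^(−3.300) = 0.03688.
C_N = 0.162×2.82/(2.00−0.162) × (0.7654−0.03688) = 0.2486×0.7286 = 0.1811 mol/L.
Y_N = C_N/C_{M0} = 0.1811/2.82 = 0.0642.

0.0642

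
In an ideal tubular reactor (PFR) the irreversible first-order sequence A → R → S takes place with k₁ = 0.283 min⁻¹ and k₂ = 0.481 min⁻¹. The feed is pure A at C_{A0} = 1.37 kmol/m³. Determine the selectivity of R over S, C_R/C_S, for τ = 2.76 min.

The intermediate concentration in a first-order A→B→C sequence is C_R = k₁C_{A0}(e^(−k₁τ) − e^(−k₂τ))/(k₂−k₁).
e^(−k₁τ) = e^(−0.283×2.76) = e^(−0.7811) = 0.4579; e^(−k₂τ) = e^(−1.328) = 0.2651.
C_R = 0.283×1.37/(0.481−0.283) × (0.4579−0.2651) = 1.958×0.1928 = 0.3775 kmol/m³.
C_A = C_{A0}e^(−k₁τ) = 0.6273 kmol/m³, so C_S = C_{A0}−C_A−C_R = 0.3652 kmol/m³; C_R/C_S = 1.03.

1.03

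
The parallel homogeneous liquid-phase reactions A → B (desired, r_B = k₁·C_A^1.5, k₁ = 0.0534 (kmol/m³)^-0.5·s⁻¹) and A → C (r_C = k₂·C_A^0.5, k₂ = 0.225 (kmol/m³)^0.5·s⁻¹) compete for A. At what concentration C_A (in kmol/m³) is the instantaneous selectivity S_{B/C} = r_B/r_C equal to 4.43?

S_{B/C} = (k₁/k₂)·C_A ⇒ C_A = S·k₂/k₁.
= 4.43×0.225/0.0534 = 18.7 kmol/m³.

18.7 kmol/m³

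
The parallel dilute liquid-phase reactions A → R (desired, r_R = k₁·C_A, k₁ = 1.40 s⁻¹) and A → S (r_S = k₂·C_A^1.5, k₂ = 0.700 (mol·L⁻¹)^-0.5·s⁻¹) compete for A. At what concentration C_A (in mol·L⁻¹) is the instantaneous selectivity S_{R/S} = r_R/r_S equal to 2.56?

0.610 mol·L⁻¹

S_{R/S} = (k₁/k₂)·C_A^-0.5 ⇒ C_A = (S·k₂/k₁)^(-2).
= (2.56×0.700/1.40)^(-2) = (1.280)^(-2) = 0.610 mol·L⁻¹.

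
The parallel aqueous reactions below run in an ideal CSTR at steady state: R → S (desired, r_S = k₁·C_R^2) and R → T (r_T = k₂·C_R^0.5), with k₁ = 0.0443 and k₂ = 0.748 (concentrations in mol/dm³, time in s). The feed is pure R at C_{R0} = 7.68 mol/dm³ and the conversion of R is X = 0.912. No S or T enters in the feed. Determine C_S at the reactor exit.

0.223 mol/dm³

Exit C_R = C_{R0}(1−X) = 7.68×0.0880 = 0.6758 mol/dm³.
Rates in a CSTR are evaluated at the outlet concentration: r_S = 0.0443×0.6758^2 = 0.02023, r_T = 0.748×0.6758^0.5 = 0.6149.
Fraction of consumed R going to S: r_S/(r_S+r_T) = 0.03186.
C_S = 0.03186·C_{R0}·X = 0.03186×7.68×0.912 = 0.223 mol/dm³.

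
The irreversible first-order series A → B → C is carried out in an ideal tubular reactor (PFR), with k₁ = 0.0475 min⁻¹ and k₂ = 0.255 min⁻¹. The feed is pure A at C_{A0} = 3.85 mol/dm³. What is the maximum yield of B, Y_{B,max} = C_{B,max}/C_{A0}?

0.127

At the optimum, C_{B,max}/C_{A0} = (k₁/k₂)^[k₂/(k₂−k₁)].
= (0.0475/0.255)^(0.255/(0.255−0.0475)) = (0.1863)^(1.229) = 0.1268.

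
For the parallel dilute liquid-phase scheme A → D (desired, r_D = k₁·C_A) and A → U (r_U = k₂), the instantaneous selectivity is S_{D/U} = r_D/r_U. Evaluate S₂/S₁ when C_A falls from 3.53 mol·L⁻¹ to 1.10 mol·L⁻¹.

S_{D/U} = (k₁/k₂)·C_A, so S₂/S₁ = (C_{A,2}/C_{A,1}).
= 1.10/3.53 = 0.312.
Selectivity toward D falls as C_A falls — high-concentration operation is favoured.

0.312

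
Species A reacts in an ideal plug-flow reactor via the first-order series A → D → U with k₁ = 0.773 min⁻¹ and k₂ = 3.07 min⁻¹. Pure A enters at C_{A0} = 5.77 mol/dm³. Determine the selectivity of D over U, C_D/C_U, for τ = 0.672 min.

For first-order series with pure A initially, C_D(τ) = k₁C_{A0}/(k₂−k₁)·(e^(−k₁τ) − e^(−k₂τ)).
e^(−k₁τ) = e^(−0.773×0.672) = e^(−0.5195) = 0.5948; e^(−k₂τ) = e^(−2.063) = 0.1271.
C_D = 0.773×5.77/(3.07−0.773) × (0.5948−0.1271) = 1.942×0.4678 = 0.9083 mol/dm³.
C_A = C_{A0}e^(−k₁τ) = 3.432 mol/dm³, so C_U = C_{A0}−C_A−C_D = 1.429 mol/dm³; C_D/C_U = 0.635.

0.635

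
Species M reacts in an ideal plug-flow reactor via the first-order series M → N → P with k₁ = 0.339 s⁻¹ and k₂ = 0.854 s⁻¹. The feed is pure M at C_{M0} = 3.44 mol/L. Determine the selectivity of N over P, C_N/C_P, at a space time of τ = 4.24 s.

Solving the coupled first-order balances gives C_N(τ) = [k₁/(k₂−k₁)]·C_{M0}·(e^(−k₁τ) − e^(−k₂τ)).
e^(−k₁τ) = e^(−0.339×4.24) = e^(−1.437) = 0.2376; e^(−k₂τ) = e^(−3.621) = 0.02676.
C_N = 0.339×3.44/(0.854−0.339) × (0.2376−0.02676) = 2.264×0.2108 = 0.4773 mol/L.
C_M = C_{M0}e^(−k₁τ) = 0.8172 mol/L, so C_P = C_{M0}−C_M−C_N = 2.145 mol/L; C_N/C_P = 0.222.

0.222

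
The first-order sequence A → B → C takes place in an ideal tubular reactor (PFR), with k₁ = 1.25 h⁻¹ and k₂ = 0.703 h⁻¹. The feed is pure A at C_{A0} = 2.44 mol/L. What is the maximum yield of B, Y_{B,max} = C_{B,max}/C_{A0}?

Evaluating C_B at τ_opt = ln(k₂/k₁)/(k₂−k₁) gives C_{B,max}/C_{A0} = (k₁/k₂)^[k₂/(k₂−k₁)].
= (1.25/0.703)^(0.703/(0.703−1.25)) = (1.778)^(-1.285) = 0.4773.

0.477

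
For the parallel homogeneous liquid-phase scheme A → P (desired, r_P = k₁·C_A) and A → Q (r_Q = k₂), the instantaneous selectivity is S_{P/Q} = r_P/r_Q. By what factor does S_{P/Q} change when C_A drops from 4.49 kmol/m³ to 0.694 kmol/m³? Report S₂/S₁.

S_{P/Q} = (k₁/k₂)·C_A, so S₂/S₁ = (C_{A,2}/C_{A,1}).
= 0.694/4.49 = 0.155.
Selectivity toward P falls as C_A falls — high-concentration operation is favoured.

0.155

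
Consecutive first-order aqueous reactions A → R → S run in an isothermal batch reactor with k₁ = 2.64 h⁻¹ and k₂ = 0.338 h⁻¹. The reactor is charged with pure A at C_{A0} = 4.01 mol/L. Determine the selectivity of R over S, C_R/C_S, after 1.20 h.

The intermediate concentration in a first-order A→B→C sequence is C_R = k₁C_{A0}(e^(−k₁t) − e^(−k₂t))/(k₂−k₁).
e^(−k₁t) = e^(−2.64×1.20) = e^(−3.168) = 0.04209; e^(−k₂t) = e^(−0.4056) = 0.6666.
C_R = 2.64×4.01/(0.338−2.64) × (0.04209−0.6666) = (-4.599)×(-0.6245) = 2.872 mol/L.
C_A = C_{A0}e^(−k₁t) = 0.1688 mol/L, so C_S = C_{A0}−C_A−C_R = 0.9693 mol/L; C_R/C_S = 2.96.

2.96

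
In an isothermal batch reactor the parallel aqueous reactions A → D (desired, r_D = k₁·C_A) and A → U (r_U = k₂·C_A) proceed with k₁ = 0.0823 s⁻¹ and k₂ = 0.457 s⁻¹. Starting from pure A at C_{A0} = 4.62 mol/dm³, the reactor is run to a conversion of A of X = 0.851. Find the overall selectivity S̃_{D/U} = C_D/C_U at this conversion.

0.180

C_A = C_{A0}(1−X) = 0.6884 mol/dm³.
Both paths are first order in A, so the instantaneous fraction to D is constant: dC_D/d(−C_A) = k₁/(k₁+k₂) = 0.1526.
C_D = 0.1526·(C_{A0}−C_A) = 0.1526×3.932 = 0.600 mol/dm³.
C_U = (C_{A0}−C_A)−C_D = 3.332 mol/dm³; S̃_{D/U} = 0.6000/3.332 = 0.180.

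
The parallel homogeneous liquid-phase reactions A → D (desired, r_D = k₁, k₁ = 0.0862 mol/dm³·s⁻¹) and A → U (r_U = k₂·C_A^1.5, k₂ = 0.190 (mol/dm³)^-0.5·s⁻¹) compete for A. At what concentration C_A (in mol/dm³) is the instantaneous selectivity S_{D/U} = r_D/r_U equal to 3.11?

S_{D/U} = (k₁/k₂)·C_A^-1.5 ⇒ C_A = (S·k₂/k₁)^(1/(-1.5)).
= (3.11×0.190/0.0862)^(-0.6667) = (6.855)^(-0.6667) = 0.277 mol/dm³.

0.277 mol/dm³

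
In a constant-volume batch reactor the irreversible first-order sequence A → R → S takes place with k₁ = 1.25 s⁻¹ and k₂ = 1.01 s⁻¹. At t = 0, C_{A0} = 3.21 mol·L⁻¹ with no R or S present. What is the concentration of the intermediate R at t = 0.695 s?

1.27 mol·L⁻¹

For first-order series with pure A initially, C_R(t) = k₁C_{A0}/(k₂−k₁)·(e^(−k₁t) − e^(−k₂t)).
e^(−k₁t) = e^(−1.25×0.695) = e^(−0.8687) = 0.4195; e^(−k₂t) = e^(−0.7019) = 0.4956.
C_R = 1.25×3.21/(1.01−1.25) × (0.4195−0.4956) = (-16.72)×(-0.07614) = 1.273 mol·L⁻¹.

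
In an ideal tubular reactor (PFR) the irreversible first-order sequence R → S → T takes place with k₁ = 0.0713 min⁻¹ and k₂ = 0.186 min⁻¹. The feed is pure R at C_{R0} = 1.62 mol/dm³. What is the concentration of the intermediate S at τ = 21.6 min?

0.198 mol/dm³

For first-order series with pure R initially, C_S(τ) = k₁C_{R0}/(k₂−k₁)·(e^(−k₁τ) − e^(−k₂τ)).
e^(−k₁τ) = e^(−0.0713×21.6) = e^(−1.540) = 0.2144; e^(−k₂τ) = e^(−4.018) = 0.01800.
C_S = 0.0713×1.62/(0.186−0.0713) × (0.2144−0.01800) = 1.007×0.1964 = 0.1977 mol/dm³.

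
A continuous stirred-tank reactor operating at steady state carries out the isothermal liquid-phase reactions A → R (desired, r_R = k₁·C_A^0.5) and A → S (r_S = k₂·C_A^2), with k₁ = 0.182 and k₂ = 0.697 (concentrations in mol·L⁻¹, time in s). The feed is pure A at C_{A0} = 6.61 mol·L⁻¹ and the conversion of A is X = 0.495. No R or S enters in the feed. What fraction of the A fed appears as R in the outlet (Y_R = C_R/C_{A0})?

Exit C_A = C_{A0}(1−X) = 6.61×0.505 = 3.338 mol·L⁻¹.
A CSTR operates uniformly at the exit composition, giving r_R = 0.3325 and r_S = 7.766 (each k·C_A^n at C_A = 3.338).
Fraction of consumed A going to R: r_R/(r_R+r_S) = 0.04106.
C_R = 0.04106·C_{A0}·X = 0.04106×6.61×0.495 = 0.134 mol·L⁻¹; Y_R = C_R/C_{A0} = 0.0203.

0.0203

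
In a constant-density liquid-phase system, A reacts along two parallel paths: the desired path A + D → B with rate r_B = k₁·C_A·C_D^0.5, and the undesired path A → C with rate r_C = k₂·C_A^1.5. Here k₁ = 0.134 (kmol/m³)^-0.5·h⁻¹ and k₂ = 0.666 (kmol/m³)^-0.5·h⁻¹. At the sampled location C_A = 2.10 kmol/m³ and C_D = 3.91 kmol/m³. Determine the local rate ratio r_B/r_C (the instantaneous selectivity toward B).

0.275

S_{B/C} = r_B/r_C = (k₁·C_A·C_D^0.5)/(k₂·C_A^1.5) = (k₁/k₂)·C_A^-0.5·C_D^0.5.
= (0.134×2.100×3.910^0.5) / (0.666×2.100^1.5) = 0.5564/2.027 = 0.275.
The undesired path is higher order in A, so low C_A (CSTR or dilute feed) favours B.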